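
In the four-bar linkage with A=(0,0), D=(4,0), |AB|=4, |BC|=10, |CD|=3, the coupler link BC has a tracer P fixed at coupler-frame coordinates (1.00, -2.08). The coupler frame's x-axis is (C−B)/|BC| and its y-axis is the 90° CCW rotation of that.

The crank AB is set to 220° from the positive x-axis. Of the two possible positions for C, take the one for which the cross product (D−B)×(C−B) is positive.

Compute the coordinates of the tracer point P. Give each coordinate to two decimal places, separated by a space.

-1.13 -3.83

A=(0,0), D=(4.00,0)
B = A + 4.00·(cos220°, sin220°) = (-3.0642, -2.5712)
|BD| = 7.5175
circle(B,10.00) ∩ circle(D,3.00): a=9.8113, h=1.9336
  candidates: C₊=(5.4941,2.6015) cross=14.536; C₋=(6.8167,-1.0325) cross=-14.536
  mode + wants cross > 0 → take C=(5.4941,2.6015) (cross=14.536)
ex = (C−B)/|BC| = (0.8558,0.5173); ey = (-0.5173,0.8558)
P = B + 1.00·ex + -2.08·ey = (-1.1324,-3.8340)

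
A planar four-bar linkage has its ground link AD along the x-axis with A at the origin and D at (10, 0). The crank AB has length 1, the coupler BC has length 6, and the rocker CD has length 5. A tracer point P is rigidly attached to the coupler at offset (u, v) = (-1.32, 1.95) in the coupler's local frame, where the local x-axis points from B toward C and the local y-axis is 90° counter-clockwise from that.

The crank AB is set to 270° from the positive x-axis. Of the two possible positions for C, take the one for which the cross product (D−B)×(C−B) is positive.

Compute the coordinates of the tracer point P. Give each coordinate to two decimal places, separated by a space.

A=(0,0), D=(10.00,0)
B = A + 1.00·(cos270°, sin270°) = (-0.0000, -1.0000)
|BD| = 10.0499
circle(B,6.00) ∩ circle(D,5.00): a=5.5722, h=2.2250
  candidates: C₊=(5.3232,1.7684) cross=22.361; C₋=(5.7659,-2.6595) cross=-22.361
  mode + wants cross > 0 → take C=(5.3232,1.7684) (cross=22.361)
ex = (C−B)/|BC| = (0.8872,0.4614); ey = (-0.4614,0.8872)
P = B + -1.32·ex + 1.95·ey = (-2.0708,0.1210)

-2.07 0.12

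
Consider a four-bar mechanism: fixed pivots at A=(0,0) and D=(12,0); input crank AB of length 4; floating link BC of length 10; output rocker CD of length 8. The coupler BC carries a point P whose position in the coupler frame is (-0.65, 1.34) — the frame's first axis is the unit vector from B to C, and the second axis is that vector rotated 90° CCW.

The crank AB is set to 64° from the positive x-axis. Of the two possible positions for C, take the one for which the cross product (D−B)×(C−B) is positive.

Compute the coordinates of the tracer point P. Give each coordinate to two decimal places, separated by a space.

0.59 4.52

A=(0,0), D=(12.00,0)
B = A + 4.00·(cos64°, sin64°) = (1.7535, 3.5952)
|BD| = 10.8589
circle(B,10.00) ∩ circle(D,8.00): a=7.0871, h=7.0550
  candidates: C₊=(10.7767,7.9059) cross=76.610; C₋=(6.1051,-5.4083) cross=-76.610
  mode + wants cross > 0 → take C=(10.7767,7.9059) (cross=76.610)
ex = (C−B)/|BC| = (0.9023,0.4311); ey = (-0.4311,0.9023)
P = B + -0.65·ex + 1.34·ey = (0.5893,4.5241)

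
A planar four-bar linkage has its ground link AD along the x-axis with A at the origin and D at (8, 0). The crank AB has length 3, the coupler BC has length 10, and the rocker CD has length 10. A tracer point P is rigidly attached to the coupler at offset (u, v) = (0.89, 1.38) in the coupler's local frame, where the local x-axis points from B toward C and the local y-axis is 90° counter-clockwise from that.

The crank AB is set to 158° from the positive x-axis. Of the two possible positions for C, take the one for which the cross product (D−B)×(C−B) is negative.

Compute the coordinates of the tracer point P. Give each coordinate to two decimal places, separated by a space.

-1.15 0.95

A=(0,0), D=(8.00,0)
B = A + 3.00·(cos158°, sin158°) = (-2.7816, 1.1238)
|BD| = 10.8400
circle(B,10.00) ∩ circle(D,10.00): a=5.4200, h=8.4038
  candidates: C₊=(3.4805,8.9204) cross=91.097; C₋=(1.7380,-7.7966) cross=-91.097
  mode - wants cross < 0 → take C=(1.7380,-7.7966) (cross=-91.097)
ex = (C−B)/|BC| = (0.4520,-0.8920); ey = (0.8920,0.4520)
P = B + 0.89·ex + 1.38·ey = (-1.1483,0.9536)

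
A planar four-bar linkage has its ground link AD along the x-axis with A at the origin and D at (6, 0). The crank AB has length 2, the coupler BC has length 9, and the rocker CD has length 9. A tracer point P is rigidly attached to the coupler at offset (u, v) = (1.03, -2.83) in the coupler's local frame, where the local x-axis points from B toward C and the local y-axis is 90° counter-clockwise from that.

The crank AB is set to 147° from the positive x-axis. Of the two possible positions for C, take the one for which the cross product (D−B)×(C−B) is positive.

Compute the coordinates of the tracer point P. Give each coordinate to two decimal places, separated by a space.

A=(0,0), D=(6.00,0)
B = A + 2.00·(cos147°, sin147°) = (-1.6773, 1.0893)
|BD| = 7.7542
circle(B,9.00) ∩ circle(D,9.00): a=3.8771, h=8.1221
  candidates: C₊=(3.3023,8.5862) cross=62.980; C₋=(1.0204,-7.4969) cross=-62.980
  mode + wants cross > 0 → take C=(3.3023,8.5862) (cross=62.980)
ex = (C−B)/|BC| = (0.5533,0.8330); ey = (-0.8330,0.5533)
P = B + 1.03·ex + -2.83·ey = (1.2499,0.3814)

1.25 0.38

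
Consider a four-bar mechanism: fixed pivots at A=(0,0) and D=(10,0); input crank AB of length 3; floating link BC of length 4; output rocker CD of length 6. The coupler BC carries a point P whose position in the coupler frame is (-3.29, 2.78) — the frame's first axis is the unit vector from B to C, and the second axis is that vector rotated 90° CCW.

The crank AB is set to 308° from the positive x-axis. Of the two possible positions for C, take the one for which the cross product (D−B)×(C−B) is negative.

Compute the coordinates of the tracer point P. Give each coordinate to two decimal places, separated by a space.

A=(0,0), D=(10.00,0)
B = A + 3.00·(cos308°, sin308°) = (1.8470, -2.3640)
|BD| = 8.4888
circle(B,4.00) ∩ circle(D,6.00): a=3.0664, h=2.5685
  candidates: C₊=(4.0768,0.9568) cross=21.804; C₋=(5.5074,-3.9770) cross=-21.804
  mode - wants cross < 0 → take C=(5.5074,-3.9770) (cross=-21.804)
ex = (C−B)/|BC| = (0.9151,-0.4032); ey = (0.4032,0.9151)
P = B + -3.29·ex + 2.78·ey = (-0.0427,1.5066)

-0.04 1.51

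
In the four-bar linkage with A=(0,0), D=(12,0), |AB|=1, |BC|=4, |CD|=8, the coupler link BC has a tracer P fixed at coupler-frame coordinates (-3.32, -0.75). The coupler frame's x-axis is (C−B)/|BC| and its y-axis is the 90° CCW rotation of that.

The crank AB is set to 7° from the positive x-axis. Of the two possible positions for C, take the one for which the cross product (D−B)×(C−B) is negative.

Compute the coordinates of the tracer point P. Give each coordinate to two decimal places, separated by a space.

-2.17 1.38

A=(0,0), D=(12.00,0)
B = A + 1.00·(cos7°, sin7°) = (0.9925, 0.1219)
|BD| = 11.0081
circle(B,4.00) ∩ circle(D,8.00): a=3.3239, h=2.2253
  candidates: C₊=(4.3408,2.3102) cross=24.496; C₋=(4.2916,-2.1401) cross=-24.496
  mode - wants cross < 0 → take C=(4.2916,-2.1401) (cross=-24.496)
ex = (C−B)/|BC| = (0.8248,-0.5655); ey = (0.5655,0.8248)
P = B + -3.32·ex + -0.75·ey = (-2.1698,1.3807)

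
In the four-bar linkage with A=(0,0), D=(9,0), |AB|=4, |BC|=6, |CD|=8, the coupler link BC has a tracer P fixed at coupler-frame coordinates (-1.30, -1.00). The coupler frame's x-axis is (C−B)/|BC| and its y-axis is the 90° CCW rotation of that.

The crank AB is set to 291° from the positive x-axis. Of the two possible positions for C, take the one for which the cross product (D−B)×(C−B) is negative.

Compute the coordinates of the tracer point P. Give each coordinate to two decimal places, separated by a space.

A=(0,0), D=(9.00,0)
B = A + 4.00·(cos291°, sin291°) = (1.4335, -3.7343)
|BD| = 8.4379
circle(B,6.00) ∩ circle(D,8.00): a=2.5597, h=5.4266
  candidates: C₊=(1.3273,2.2647) cross=45.789; C₋=(6.1305,-7.4677) cross=-45.789
  mode - wants cross < 0 → take C=(6.1305,-7.4677) (cross=-45.789)
ex = (C−B)/|BC| = (0.7828,-0.6222); ey = (0.6222,0.7828)
P = B + -1.30·ex + -1.00·ey = (-0.2064,-3.7083)

-0.21 -3.71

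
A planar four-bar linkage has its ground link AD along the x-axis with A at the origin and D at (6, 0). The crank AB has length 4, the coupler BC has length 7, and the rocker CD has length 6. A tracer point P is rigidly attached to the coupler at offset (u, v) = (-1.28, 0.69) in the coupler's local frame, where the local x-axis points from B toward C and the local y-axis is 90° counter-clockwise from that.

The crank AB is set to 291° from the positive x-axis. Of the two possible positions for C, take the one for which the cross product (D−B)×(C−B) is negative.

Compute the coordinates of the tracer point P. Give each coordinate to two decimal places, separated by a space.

0.38 -2.73

A=(0,0), D=(6.00,0)
B = A + 4.00·(cos291°, sin291°) = (1.4335, -3.7343)
|BD| = 5.8990
circle(B,7.00) ∩ circle(D,6.00): a=4.0514, h=5.7084
  candidates: C₊=(0.9560,3.2494) cross=33.674; C₋=(8.1834,-5.5886) cross=-33.674
  mode - wants cross < 0 → take C=(8.1834,-5.5886) (cross=-33.674)
ex = (C−B)/|BC| = (0.9643,-0.2649); ey = (0.2649,0.9643)
P = B + -1.28·ex + 0.69·ey = (0.3820,-2.7299)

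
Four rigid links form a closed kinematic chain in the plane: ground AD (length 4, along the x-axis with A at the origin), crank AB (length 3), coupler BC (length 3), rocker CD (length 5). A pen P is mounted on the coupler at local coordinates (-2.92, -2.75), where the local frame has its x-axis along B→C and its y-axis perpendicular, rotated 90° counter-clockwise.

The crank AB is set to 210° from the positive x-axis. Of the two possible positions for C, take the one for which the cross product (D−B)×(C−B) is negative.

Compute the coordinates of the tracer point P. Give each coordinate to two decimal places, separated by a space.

A=(0,0), D=(4.00,0)
B = A + 3.00·(cos210°, sin210°) = (-2.5981, -1.5000)
|BD| = 6.7664
circle(B,3.00) ∩ circle(D,5.00): a=2.2009, h=2.0386
  candidates: C₊=(-0.9039,0.9758) cross=13.794; C₋=(0.0000,-3.0000) cross=-13.794
  mode - wants cross < 0 → take C=(0.0000,-3.0000) (cross=-13.794)
ex = (C−B)/|BC| = (0.8660,-0.5000); ey = (0.5000,0.8660)
P = B + -2.92·ex + -2.75·ey = (-6.5019,-2.4216)

-6.50 -2.42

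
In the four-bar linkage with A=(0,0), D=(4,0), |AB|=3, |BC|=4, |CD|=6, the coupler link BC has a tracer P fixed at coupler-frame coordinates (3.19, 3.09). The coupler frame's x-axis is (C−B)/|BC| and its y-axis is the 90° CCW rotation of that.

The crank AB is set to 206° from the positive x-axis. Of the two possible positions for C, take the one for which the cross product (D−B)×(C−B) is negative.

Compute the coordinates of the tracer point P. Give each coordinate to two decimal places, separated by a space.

1.72 -1.75

A=(0,0), D=(4.00,0)
B = A + 3.00·(cos206°, sin206°) = (-2.6964, -1.3151)
|BD| = 6.8243
circle(B,4.00) ∩ circle(D,6.00): a=1.9468, h=3.4943
  candidates: C₊=(-1.4595,2.4888) cross=23.846; C₋=(-0.1127,-4.3687) cross=-23.846
  mode - wants cross < 0 → take C=(-0.1127,-4.3687) (cross=-23.846)
ex = (C−B)/|BC| = (0.6459,-0.7634); ey = (0.7634,0.6459)
P = B + 3.19·ex + 3.09·ey = (1.7230,-1.7545)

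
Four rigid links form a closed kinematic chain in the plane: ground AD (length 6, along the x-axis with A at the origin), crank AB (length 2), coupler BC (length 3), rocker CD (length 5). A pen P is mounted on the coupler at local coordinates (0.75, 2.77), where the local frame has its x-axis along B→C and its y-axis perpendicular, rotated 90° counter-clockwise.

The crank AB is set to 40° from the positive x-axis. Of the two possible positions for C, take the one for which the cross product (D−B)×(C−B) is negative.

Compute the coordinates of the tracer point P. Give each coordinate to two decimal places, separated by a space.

4.24 0.32

A=(0,0), D=(6.00,0)
B = A + 2.00·(cos40°, sin40°) = (1.5321, 1.2856)
|BD| = 4.6492
circle(B,3.00) ∩ circle(D,5.00): a=0.6039, h=2.9386
  candidates: C₊=(2.9250,3.9426) cross=13.662; C₋=(1.2998,-1.7054) cross=-13.662
  mode - wants cross < 0 → take C=(1.2998,-1.7054) (cross=-13.662)
ex = (C−B)/|BC| = (-0.0774,-0.9970); ey = (0.9970,-0.0774)
P = B + 0.75·ex + 2.77·ey = (4.2357,0.3234)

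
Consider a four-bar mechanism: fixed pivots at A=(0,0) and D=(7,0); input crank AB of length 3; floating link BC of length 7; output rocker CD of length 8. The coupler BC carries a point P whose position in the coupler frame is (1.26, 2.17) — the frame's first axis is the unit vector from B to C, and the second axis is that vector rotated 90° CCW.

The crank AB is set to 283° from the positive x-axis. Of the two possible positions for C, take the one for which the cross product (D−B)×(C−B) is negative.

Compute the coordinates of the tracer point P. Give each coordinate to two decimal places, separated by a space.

3.10 -2.28

A=(0,0), D=(7.00,0)
B = A + 3.00·(cos283°, sin283°) = (0.6749, -2.9231)
|BD| = 6.9679
circle(B,7.00) ∩ circle(D,8.00): a=2.4076, h=6.5729
  candidates: C₊=(0.1030,4.0535) cross=45.800; C₋=(5.6178,-7.8797) cross=-45.800
  mode - wants cross < 0 → take C=(5.6178,-7.8797) (cross=-45.800)
ex = (C−B)/|BC| = (0.7061,-0.7081); ey = (0.7081,0.7061)
P = B + 1.26·ex + 2.17·ey = (3.1011,-2.2830)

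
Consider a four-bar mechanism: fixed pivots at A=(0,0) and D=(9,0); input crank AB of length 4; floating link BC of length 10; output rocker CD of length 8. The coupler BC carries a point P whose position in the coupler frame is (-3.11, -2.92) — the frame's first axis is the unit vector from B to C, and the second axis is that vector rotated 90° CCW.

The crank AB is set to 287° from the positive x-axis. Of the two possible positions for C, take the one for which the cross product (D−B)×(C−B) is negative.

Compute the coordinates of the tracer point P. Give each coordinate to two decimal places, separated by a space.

A=(0,0), D=(9.00,0)
B = A + 4.00·(cos287°, sin287°) = (1.1695, -3.8252)
|BD| = 8.7149
circle(B,10.00) ∩ circle(D,8.00): a=6.4229, h=7.6646
  candidates: C₊=(3.5763,5.8808) cross=66.796; C₋=(10.3048,-7.8929) cross=-66.796
  mode - wants cross < 0 → take C=(10.3048,-7.8929) (cross=-66.796)
ex = (C−B)/|BC| = (0.9135,-0.4068); ey = (0.4068,0.9135)
P = B + -3.11·ex + -2.92·ey = (-2.8594,-5.2277)

-2.86 -5.23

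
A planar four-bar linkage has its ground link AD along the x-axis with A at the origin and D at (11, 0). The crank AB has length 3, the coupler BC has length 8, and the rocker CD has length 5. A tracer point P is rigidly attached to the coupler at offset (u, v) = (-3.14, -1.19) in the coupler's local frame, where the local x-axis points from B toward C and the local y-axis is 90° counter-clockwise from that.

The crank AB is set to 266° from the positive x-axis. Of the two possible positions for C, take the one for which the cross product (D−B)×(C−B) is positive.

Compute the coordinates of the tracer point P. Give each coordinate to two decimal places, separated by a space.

A=(0,0), D=(11.00,0)
B = A + 3.00·(cos266°, sin266°) = (-0.2093, -2.9927)
|BD| = 11.6019
circle(B,8.00) ∩ circle(D,5.00): a=7.4817, h=2.8327
  candidates: C₊=(6.2886,1.6740) cross=32.864; C₋=(7.7499,-3.7996) cross=-32.864
  mode + wants cross > 0 → take C=(6.2886,1.6740) (cross=32.864)
ex = (C−B)/|BC| = (0.8122,0.5833); ey = (-0.5833,0.8122)
P = B + -3.14·ex + -1.19·ey = (-2.0655,-5.7909)

-2.07 -5.79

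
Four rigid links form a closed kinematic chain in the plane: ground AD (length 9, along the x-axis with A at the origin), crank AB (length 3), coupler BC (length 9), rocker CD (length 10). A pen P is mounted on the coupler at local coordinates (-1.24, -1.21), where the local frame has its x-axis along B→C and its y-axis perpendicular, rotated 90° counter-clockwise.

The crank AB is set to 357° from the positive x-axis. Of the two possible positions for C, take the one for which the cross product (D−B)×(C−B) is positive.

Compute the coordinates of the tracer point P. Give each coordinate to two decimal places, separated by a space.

A=(0,0), D=(9.00,0)
B = A + 3.00·(cos357°, sin357°) = (2.9959, -0.1570)
|BD| = 6.0062
circle(B,9.00) ∩ circle(D,10.00): a=1.4214, h=8.8871
  candidates: C₊=(4.1845,8.7642) cross=53.377; C₋=(4.6491,-9.0039) cross=-53.377
  mode + wants cross > 0 → take C=(4.1845,8.7642) (cross=53.377)
ex = (C−B)/|BC| = (0.1321,0.9912); ey = (-0.9912,0.1321)
P = B + -1.24·ex + -1.21·ey = (4.0315,-1.5459)

4.03 -1.55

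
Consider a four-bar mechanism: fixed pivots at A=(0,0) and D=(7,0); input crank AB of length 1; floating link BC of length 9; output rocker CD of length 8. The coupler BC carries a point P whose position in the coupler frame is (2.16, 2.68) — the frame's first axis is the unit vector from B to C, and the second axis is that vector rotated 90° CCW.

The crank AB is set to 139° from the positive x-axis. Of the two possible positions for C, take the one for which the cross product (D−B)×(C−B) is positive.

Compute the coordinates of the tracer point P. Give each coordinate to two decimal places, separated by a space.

-1.51 4.01

A=(0,0), D=(7.00,0)
B = A + 1.00·(cos139°, sin139°) = (-0.7547, 0.6561)
|BD| = 7.7824
circle(B,9.00) ∩ circle(D,8.00): a=4.9834, h=7.4944
  candidates: C₊=(4.8427,7.7037) cross=58.324; C₋=(3.5792,-7.2317) cross=-58.324
  mode + wants cross > 0 → take C=(4.8427,7.7037) (cross=58.324)
ex = (C−B)/|BC| = (0.6219,0.7831); ey = (-0.7831,0.6219)
P = B + 2.16·ex + 2.68·ey = (-1.5099,4.0143)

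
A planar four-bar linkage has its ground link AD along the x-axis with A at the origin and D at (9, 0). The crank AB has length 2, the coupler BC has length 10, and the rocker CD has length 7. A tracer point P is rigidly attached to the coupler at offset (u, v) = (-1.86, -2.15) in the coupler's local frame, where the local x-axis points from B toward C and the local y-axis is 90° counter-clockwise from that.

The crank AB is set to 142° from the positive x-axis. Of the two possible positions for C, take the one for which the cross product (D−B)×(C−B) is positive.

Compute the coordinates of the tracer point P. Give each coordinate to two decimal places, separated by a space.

-1.97 -1.58

A=(0,0), D=(9.00,0)
B = A + 2.00·(cos142°, sin142°) = (-1.5760, 1.2313)
|BD| = 10.6475
circle(B,10.00) ∩ circle(D,7.00): a=7.7187, h=6.3578
  candidates: C₊=(6.8261,6.6539) cross=67.695; C₋=(5.3556,-5.9765) cross=-67.695
  mode + wants cross > 0 → take C=(6.8261,6.6539) (cross=67.695)
ex = (C−B)/|BC| = (0.8402,0.5423); ey = (-0.5423,0.8402)
P = B + -1.86·ex + -2.15·ey = (-1.9730,-1.5837)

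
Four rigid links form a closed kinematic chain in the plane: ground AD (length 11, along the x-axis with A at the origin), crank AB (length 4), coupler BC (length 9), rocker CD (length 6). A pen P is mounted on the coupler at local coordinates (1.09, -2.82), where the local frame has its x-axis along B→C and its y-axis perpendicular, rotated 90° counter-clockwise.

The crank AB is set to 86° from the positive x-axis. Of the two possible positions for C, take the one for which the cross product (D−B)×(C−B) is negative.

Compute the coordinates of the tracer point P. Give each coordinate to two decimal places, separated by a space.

A=(0,0), D=(11.00,0)
B = A + 4.00·(cos86°, sin86°) = (0.2790, 3.9903)
|BD| = 11.4395
circle(B,9.00) ∩ circle(D,6.00): a=7.6866, h=4.6815
  candidates: C₊=(9.1158,5.6965) cross=53.553; C₋=(5.8499,-3.0784) cross=-53.553
  mode - wants cross < 0 → take C=(5.8499,-3.0784) (cross=-53.553)
ex = (C−B)/|BC| = (0.6190,-0.7854); ey = (0.7854,0.6190)
P = B + 1.09·ex + -2.82·ey = (-1.2611,1.3886)

-1.26 1.39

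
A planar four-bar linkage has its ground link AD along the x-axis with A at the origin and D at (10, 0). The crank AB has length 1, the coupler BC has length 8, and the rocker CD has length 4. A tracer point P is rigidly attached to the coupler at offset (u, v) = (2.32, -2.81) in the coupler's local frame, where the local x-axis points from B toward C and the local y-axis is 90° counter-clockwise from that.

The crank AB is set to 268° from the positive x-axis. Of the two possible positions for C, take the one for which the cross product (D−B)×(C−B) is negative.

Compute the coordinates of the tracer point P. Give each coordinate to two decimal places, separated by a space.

A=(0,0), D=(10.00,0)
B = A + 1.00·(cos268°, sin268°) = (-0.0349, -0.9994)
|BD| = 10.0845
circle(B,8.00) ∩ circle(D,4.00): a=7.4222, h=2.9852
  candidates: C₊=(7.0549,2.7067) cross=30.105; C₋=(7.6466,-3.2344) cross=-30.105
  mode - wants cross < 0 → take C=(7.6466,-3.2344) (cross=-30.105)
ex = (C−B)/|BC| = (0.9602,-0.2794); ey = (0.2794,0.9602)
P = B + 2.32·ex + -2.81·ey = (1.4077,-4.3457)

1.41 -4.35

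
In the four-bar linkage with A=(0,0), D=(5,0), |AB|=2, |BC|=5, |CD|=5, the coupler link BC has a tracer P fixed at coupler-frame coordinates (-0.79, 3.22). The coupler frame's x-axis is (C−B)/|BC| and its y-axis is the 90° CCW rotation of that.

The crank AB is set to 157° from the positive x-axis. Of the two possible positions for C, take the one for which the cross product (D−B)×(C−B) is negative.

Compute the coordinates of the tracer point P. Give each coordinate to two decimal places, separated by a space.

A=(0,0), D=(5.00,0)
B = A + 2.00·(cos157°, sin157°) = (-1.8410, 0.7815)
|BD| = 6.8855
circle(B,5.00) ∩ circle(D,5.00): a=3.4427, h=3.6259
  candidates: C₊=(1.9910,3.9932) cross=24.966; C₋=(1.1680,-3.2118) cross=-24.966
  mode - wants cross < 0 → take C=(1.1680,-3.2118) (cross=-24.966)
ex = (C−B)/|BC| = (0.6018,-0.7986); ey = (0.7986,0.6018)
P = B + -0.79·ex + 3.22·ey = (0.2552,3.3502)

0.26 3.35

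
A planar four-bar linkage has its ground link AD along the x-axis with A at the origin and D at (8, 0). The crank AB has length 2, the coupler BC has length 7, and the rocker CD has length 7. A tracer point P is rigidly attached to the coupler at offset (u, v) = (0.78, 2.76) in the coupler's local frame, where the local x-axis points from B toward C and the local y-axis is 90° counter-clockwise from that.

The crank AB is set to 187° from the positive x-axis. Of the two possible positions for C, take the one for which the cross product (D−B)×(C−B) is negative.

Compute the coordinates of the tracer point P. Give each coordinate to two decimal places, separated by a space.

A=(0,0), D=(8.00,0)
B = A + 2.00·(cos187°, sin187°) = (-1.9851, -0.2437)
|BD| = 9.9881
circle(B,7.00) ∩ circle(D,7.00): a=4.9940, h=4.9051
  candidates: C₊=(2.8878,4.7817) cross=48.992; C₋=(3.1272,-5.0255) cross=-48.992
  mode - wants cross < 0 → take C=(3.1272,-5.0255) (cross=-48.992)
ex = (C−B)/|BC| = (0.7303,-0.6831); ey = (0.6831,0.7303)
P = B + 0.78·ex + 2.76·ey = (0.4699,1.2391)

0.47 1.24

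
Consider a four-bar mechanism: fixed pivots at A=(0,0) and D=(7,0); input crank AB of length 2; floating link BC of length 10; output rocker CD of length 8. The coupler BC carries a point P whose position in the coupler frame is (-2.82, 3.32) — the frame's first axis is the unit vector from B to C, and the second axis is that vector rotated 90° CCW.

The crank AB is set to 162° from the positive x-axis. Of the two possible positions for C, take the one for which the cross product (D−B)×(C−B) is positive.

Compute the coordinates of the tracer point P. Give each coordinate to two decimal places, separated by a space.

A=(0,0), D=(7.00,0)
B = A + 2.00·(cos162°, sin162°) = (-1.9021, 0.6180)
|BD| = 8.9235
circle(B,10.00) ∩ circle(D,8.00): a=6.4789, h=7.6173
  candidates: C₊=(5.0888,7.7684) cross=67.974; C₋=(4.0337,-7.4297) cross=-67.974
  mode + wants cross > 0 → take C=(5.0888,7.7684) (cross=67.974)
ex = (C−B)/|BC| = (0.6991,0.7150); ey = (-0.7150,0.6991)
P = B + -2.82·ex + 3.32·ey = (-6.2475,0.9226)

-6.25 0.92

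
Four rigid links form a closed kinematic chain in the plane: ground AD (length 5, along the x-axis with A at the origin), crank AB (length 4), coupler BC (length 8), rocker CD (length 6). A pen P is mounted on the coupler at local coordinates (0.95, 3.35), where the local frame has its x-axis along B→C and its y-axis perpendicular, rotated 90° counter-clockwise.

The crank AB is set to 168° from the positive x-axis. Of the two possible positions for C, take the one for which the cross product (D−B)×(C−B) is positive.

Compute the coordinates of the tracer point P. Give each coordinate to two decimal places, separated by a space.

-5.09 4.11

A=(0,0), D=(5.00,0)
B = A + 4.00·(cos168°, sin168°) = (-3.9126, 0.8316)
|BD| = 8.9513
circle(B,8.00) ∩ circle(D,6.00): a=6.0397, h=5.2462
  candidates: C₊=(2.5884,5.4940) cross=46.960; C₋=(1.6135,-4.9530) cross=-46.960
  mode + wants cross > 0 → take C=(2.5884,5.4940) (cross=46.960)
ex = (C−B)/|BC| = (0.8126,0.5828); ey = (-0.5828,0.8126)
P = B + 0.95·ex + 3.35·ey = (-5.0930,4.1076)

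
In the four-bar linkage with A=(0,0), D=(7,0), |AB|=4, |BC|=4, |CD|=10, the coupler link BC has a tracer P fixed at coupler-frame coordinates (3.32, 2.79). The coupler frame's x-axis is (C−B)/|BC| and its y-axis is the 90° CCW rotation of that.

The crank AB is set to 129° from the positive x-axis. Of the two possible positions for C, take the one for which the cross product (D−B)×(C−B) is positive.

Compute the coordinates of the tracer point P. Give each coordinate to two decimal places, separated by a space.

A=(0,0), D=(7.00,0)
B = A + 4.00·(cos129°, sin129°) = (-2.5173, 3.1086)
|BD| = 10.0121
circle(B,4.00) ∩ circle(D,10.00): a=0.8111, h=3.9169
  candidates: C₊=(-0.5301,6.5801) cross=39.216; C₋=(-2.9624,-0.8666) cross=-39.216
  mode + wants cross > 0 → take C=(-0.5301,6.5801) (cross=39.216)
ex = (C−B)/|BC| = (0.4968,0.8679); ey = (-0.8679,0.4968)
P = B + 3.32·ex + 2.79·ey = (-3.2893,7.3760)

-3.29 7.38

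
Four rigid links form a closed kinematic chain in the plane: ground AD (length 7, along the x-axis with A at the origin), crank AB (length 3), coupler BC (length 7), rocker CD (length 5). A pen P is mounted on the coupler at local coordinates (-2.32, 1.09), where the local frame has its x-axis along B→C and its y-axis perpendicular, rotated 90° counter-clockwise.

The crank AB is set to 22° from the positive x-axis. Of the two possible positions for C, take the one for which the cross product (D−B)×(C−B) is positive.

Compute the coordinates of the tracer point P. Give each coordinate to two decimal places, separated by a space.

0.23 0.89

A=(0,0), D=(7.00,0)
B = A + 3.00·(cos22°, sin22°) = (2.7816, 1.1238)
|BD| = 4.3656
circle(B,7.00) ∩ circle(D,5.00): a=4.9316, h=4.9679
  candidates: C₊=(8.8258,4.6547) cross=21.688; C₋=(6.2680,-4.9461) cross=-21.688
  mode + wants cross > 0 → take C=(8.8258,4.6547) (cross=21.688)
ex = (C−B)/|BC| = (0.8635,0.5044); ey = (-0.5044,0.8635)
P = B + -2.32·ex + 1.09·ey = (0.2285,0.8947)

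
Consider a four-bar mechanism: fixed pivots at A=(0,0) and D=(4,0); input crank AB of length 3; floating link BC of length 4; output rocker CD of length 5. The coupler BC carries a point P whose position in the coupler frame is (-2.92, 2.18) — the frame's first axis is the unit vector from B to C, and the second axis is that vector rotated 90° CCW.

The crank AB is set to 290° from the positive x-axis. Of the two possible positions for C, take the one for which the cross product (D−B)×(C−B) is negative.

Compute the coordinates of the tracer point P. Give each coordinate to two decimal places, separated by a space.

-0.25 0.59

A=(0,0), D=(4.00,0)
B = A + 3.00·(cos290°, sin290°) = (1.0261, -2.8191)
|BD| = 4.0977
circle(B,4.00) ∩ circle(D,5.00): a=0.9507, h=3.8854
  candidates: C₊=(-0.9569,0.6548) cross=15.921; C₋=(4.3890,-4.9848) cross=-15.921
  mode - wants cross < 0 → take C=(4.3890,-4.9848) (cross=-15.921)
ex = (C−B)/|BC| = (0.8407,-0.5414); ey = (0.5414,0.8407)
P = B + -2.92·ex + 2.18·ey = (-0.2486,0.5947)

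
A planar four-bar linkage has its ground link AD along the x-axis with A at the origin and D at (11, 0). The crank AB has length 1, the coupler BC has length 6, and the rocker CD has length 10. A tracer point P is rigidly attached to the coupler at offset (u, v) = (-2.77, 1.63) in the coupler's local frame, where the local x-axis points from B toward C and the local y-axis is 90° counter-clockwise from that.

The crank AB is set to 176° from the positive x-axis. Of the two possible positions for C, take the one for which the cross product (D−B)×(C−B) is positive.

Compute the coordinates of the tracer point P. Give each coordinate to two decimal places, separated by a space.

-3.90 -1.31

A=(0,0), D=(11.00,0)
B = A + 1.00·(cos176°, sin176°) = (-0.9976, 0.0698)
|BD| = 11.9978
circle(B,6.00) ∩ circle(D,10.00): a=3.3317, h=4.9900
  candidates: C₊=(2.3631,5.0403) cross=59.868; C₋=(2.3051,-4.9395) cross=-59.868
  mode + wants cross > 0 → take C=(2.3631,5.0403) (cross=59.868)
ex = (C−B)/|BC| = (0.5601,0.8284); ey = (-0.8284,0.5601)
P = B + -2.77·ex + 1.63·ey = (-3.8994,-1.3120)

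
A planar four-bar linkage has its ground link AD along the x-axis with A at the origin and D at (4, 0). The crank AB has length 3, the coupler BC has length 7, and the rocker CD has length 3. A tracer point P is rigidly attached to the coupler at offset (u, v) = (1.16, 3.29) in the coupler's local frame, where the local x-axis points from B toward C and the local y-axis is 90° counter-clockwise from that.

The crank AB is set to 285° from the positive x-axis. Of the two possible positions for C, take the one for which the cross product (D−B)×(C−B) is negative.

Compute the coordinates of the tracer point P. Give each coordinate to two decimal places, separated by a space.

A=(0,0), D=(4.00,0)
B = A + 3.00·(cos285°, sin285°) = (0.7765, -2.8978)
|BD| = 4.3346
circle(B,7.00) ∩ circle(D,3.00): a=6.7814, h=1.7358
  candidates: C₊=(4.6592,2.9267) cross=7.524; C₋=(6.9801,0.3449) cross=-7.524
  mode - wants cross < 0 → take C=(6.9801,0.3449) (cross=-7.524)
ex = (C−B)/|BC| = (0.8862,0.4632); ey = (-0.4632,0.8862)
P = B + 1.16·ex + 3.29·ey = (0.2805,0.5553)

0.28 0.56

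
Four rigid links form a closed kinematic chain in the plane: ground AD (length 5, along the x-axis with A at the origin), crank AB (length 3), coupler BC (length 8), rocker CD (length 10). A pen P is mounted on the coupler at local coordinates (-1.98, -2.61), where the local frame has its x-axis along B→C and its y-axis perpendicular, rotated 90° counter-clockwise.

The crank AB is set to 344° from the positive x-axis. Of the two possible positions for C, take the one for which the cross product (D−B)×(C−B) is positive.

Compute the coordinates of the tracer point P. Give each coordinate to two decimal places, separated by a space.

5.31 1.37

A=(0,0), D=(5.00,0)
B = A + 3.00·(cos344°, sin344°) = (2.8838, -0.8269)
|BD| = 2.2720
circle(B,8.00) ∩ circle(D,10.00): a=-6.7864, h=4.2361
  candidates: C₊=(-4.9789,0.6488) cross=9.625; C₋=(-1.8954,-7.2425) cross=-9.625
  mode + wants cross > 0 → take C=(-4.9789,0.6488) (cross=9.625)
ex = (C−B)/|BC| = (-0.9828,0.1845); ey = (-0.1845,-0.9828)
P = B + -1.98·ex + -2.61·ey = (5.3113,1.3731)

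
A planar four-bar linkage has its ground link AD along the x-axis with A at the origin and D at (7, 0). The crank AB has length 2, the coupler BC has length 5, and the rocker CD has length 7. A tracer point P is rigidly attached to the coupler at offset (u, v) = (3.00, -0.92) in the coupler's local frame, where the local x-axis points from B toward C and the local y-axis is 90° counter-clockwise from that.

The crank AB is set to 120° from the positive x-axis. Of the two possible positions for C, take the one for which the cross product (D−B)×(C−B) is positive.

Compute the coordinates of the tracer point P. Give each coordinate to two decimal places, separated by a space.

1.74 3.26

A=(0,0), D=(7.00,0)
B = A + 2.00·(cos120°, sin120°) = (-1.0000, 1.7321)
|BD| = 8.1854
circle(B,5.00) ∩ circle(D,7.00): a=2.6266, h=4.2545
  candidates: C₊=(2.4674,5.3344) cross=34.825; C₋=(0.6669,-2.9819) cross=-34.825
  mode + wants cross > 0 → take C=(2.4674,5.3344) (cross=34.825)
ex = (C−B)/|BC| = (0.6935,0.7205); ey = (-0.7205,0.6935)
P = B + 3.00·ex + -0.92·ey = (1.7433,3.2555)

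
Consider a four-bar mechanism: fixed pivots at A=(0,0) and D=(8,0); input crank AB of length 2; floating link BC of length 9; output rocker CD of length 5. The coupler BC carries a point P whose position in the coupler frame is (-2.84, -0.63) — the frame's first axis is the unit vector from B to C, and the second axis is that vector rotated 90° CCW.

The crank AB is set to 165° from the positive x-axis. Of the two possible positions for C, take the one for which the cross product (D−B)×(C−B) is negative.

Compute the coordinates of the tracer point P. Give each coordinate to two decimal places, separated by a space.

-4.66 1.54

A=(0,0), D=(8.00,0)
B = A + 2.00·(cos165°, sin165°) = (-1.9319, 0.5176)
|BD| = 9.9453
circle(B,9.00) ∩ circle(D,5.00): a=7.7881, h=4.5107
  candidates: C₊=(6.0804,4.6168) cross=44.860; C₋=(5.6109,-4.3923) cross=-44.860
  mode - wants cross < 0 → take C=(5.6109,-4.3923) (cross=-44.860)
ex = (C−B)/|BC| = (0.8381,-0.5455); ey = (0.5455,0.8381)
P = B + -2.84·ex + -0.63·ey = (-4.6557,1.5390)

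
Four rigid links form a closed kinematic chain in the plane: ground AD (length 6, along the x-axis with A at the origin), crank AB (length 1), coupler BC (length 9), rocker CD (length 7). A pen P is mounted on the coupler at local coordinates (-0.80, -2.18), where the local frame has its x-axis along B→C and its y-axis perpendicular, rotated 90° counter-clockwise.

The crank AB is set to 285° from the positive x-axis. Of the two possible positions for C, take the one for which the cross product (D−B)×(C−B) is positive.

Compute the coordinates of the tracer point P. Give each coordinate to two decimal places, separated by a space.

1.76 -2.73

A=(0,0), D=(6.00,0)
B = A + 1.00·(cos285°, sin285°) = (0.2588, -0.9659)
|BD| = 5.8219
circle(B,9.00) ∩ circle(D,7.00): a=5.6592, h=6.9981
  candidates: C₊=(4.6785,6.8741) cross=40.742; C₋=(7.0007,-6.9281) cross=-40.742
  mode + wants cross > 0 → take C=(4.6785,6.8741) (cross=40.742)
ex = (C−B)/|BC| = (0.4911,0.8711); ey = (-0.8711,0.4911)
P = B + -0.80·ex + -2.18·ey = (1.7650,-2.7334)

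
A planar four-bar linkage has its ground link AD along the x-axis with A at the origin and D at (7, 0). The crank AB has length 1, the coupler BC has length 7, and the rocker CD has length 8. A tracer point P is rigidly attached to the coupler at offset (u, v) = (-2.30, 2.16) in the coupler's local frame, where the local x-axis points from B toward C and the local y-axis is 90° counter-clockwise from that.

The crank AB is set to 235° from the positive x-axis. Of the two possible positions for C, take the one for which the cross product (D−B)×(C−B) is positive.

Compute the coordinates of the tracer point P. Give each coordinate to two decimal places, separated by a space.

-3.33 -2.36

A=(0,0), D=(7.00,0)
B = A + 1.00·(cos235°, sin235°) = (-0.5736, -0.8192)
|BD| = 7.6177
circle(B,7.00) ∩ circle(D,8.00): a=2.8243, h=6.4049
  candidates: C₊=(1.5456,5.8523) cross=48.791; C₋=(2.9231,-6.8832) cross=-48.791
  mode + wants cross > 0 → take C=(1.5456,5.8523) (cross=48.791)
ex = (C−B)/|BC| = (0.3027,0.9531); ey = (-0.9531,0.3027)
P = B + -2.30·ex + 2.16·ey = (-3.3285,-2.3573)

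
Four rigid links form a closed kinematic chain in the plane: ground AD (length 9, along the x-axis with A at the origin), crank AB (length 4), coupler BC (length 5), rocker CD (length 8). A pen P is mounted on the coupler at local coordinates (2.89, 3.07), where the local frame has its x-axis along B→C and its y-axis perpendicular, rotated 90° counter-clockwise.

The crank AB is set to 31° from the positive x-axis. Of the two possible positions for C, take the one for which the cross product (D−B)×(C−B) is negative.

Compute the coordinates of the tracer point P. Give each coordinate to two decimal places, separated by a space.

5.07 -1.83

A=(0,0), D=(9.00,0)
B = A + 4.00·(cos31°, sin31°) = (3.4287, 2.0602)
|BD| = 5.9400
circle(B,5.00) ∩ circle(D,8.00): a=-0.3128, h=4.9902
  candidates: C₊=(4.8660,6.8491) cross=29.642; C₋=(1.4046,-2.5118) cross=-29.642
  mode - wants cross < 0 → take C=(1.4046,-2.5118) (cross=-29.642)
ex = (C−B)/|BC| = (-0.4048,-0.9144); ey = (0.9144,-0.4048)
P = B + 2.89·ex + 3.07·ey = (5.0659,-1.8253)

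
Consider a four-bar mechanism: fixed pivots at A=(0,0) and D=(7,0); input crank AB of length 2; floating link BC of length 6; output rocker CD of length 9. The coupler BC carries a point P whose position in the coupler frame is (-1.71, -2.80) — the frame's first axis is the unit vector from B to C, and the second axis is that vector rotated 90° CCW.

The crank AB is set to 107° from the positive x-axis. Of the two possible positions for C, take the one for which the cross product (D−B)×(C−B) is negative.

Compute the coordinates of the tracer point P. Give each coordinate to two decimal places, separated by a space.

A=(0,0), D=(7.00,0)
B = A + 2.00·(cos107°, sin107°) = (-0.5847, 1.9126)
|BD| = 7.8222
circle(B,6.00) ∩ circle(D,9.00): a=1.0346, h=5.9101
  candidates: C₊=(1.8636,7.3904) cross=46.230; C₋=(-1.0266,-4.0711) cross=-46.230
  mode - wants cross < 0 → take C=(-1.0266,-4.0711) (cross=-46.230)
ex = (C−B)/|BC| = (-0.0736,-0.9973); ey = (0.9973,-0.0736)
P = B + -1.71·ex + -2.80·ey = (-3.2512,3.8242)

-3.25 3.82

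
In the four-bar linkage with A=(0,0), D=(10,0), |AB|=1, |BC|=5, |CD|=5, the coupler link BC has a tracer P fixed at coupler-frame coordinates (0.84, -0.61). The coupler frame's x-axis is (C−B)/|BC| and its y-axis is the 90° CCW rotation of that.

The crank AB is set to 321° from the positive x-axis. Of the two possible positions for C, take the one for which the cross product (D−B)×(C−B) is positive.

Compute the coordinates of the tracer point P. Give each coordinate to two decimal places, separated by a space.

1.80 -0.80

A=(0,0), D=(10.00,0)
B = A + 1.00·(cos321°, sin321°) = (0.7771, -0.6293)
|BD| = 9.2443
circle(B,5.00) ∩ circle(D,5.00): a=4.6221, h=1.9068
  candidates: C₊=(5.2588,1.5877) cross=17.627; C₋=(5.5184,-2.2170) cross=-17.627
  mode + wants cross > 0 → take C=(5.2588,1.5877) (cross=17.627)
ex = (C−B)/|BC| = (0.8963,0.4434); ey = (-0.4434,0.8963)
P = B + 0.84·ex + -0.61·ey = (1.8005,-0.8036)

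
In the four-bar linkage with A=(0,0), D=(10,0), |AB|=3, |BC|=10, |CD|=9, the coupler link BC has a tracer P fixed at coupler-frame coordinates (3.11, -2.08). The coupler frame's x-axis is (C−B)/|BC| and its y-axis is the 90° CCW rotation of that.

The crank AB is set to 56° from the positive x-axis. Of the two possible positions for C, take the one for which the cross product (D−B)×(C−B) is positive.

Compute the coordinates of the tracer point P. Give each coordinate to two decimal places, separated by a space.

A=(0,0), D=(10.00,0)
B = A + 3.00·(cos56°, sin56°) = (1.6776, 2.4871)
|BD| = 8.6861
circle(B,10.00) ∩ circle(D,9.00): a=5.4368, h=8.3930
  candidates: C₊=(9.2899,8.9719) cross=72.902; C₋=(4.4835,-7.1112) cross=-72.902
  mode + wants cross > 0 → take C=(9.2899,8.9719) (cross=72.902)
ex = (C−B)/|BC| = (0.7612,0.6485); ey = (-0.6485,0.7612)
P = B + 3.11·ex + -2.08·ey = (5.3938,2.9205)

5.39 2.92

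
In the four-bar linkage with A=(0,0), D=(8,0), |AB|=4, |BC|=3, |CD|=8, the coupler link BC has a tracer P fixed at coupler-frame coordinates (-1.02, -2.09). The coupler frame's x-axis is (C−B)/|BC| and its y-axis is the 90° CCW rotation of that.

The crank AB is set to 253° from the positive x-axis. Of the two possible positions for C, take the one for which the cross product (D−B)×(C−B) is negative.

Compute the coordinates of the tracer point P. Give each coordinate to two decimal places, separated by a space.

A=(0,0), D=(8.00,0)
B = A + 4.00·(cos253°, sin253°) = (-1.1695, -3.8252)
|BD| = 9.9354
circle(B,3.00) ∩ circle(D,8.00): a=2.1998, h=2.0398
  candidates: C₊=(0.0754,-1.0957) cross=20.266; C₋=(1.6461,-4.8608) cross=-20.266
  mode - wants cross < 0 → take C=(1.6461,-4.8608) (cross=-20.266)
ex = (C−B)/|BC| = (0.9385,-0.3452); ey = (0.3452,0.9385)
P = B + -1.02·ex + -2.09·ey = (-2.8483,-5.4346)

-2.85 -5.43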